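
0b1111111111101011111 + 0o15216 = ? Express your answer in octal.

0b1111111111101011111 = 0o1777537 in octal.
Add column by column in base 8, right to left:
  7+6 = 5 carry 1
  3+1+1 = 5
  5+2 = 7
  7+5 = 4 carry 1
  7+1+1 = 1 carry 1
  7+0+1 = 0 carry 1
  1+0+1 = 2

0o2014755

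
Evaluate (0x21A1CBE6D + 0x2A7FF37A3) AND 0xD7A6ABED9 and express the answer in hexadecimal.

0x4420AB610

Add column by column in base 16, right to left:
  D+3 = 0 carry 1
  6+A+1 = 1 carry 1
  E+7+1 = 6 carry 1
  B+3+1 = F
  C+F = B carry 1
  1+F+1 = 1 carry 1
  A+7+1 = 2 carry 1
  1+A+1 = C
  2+2 = 4
Sum = 0x4C21BF610; now AND with 0xD7A6ABED9:
  4&D=4, C&7=4, 2&A=2, 1&6=0, B&A=A, F&B=B, 6&E=6, 1&D=1, 0&9=0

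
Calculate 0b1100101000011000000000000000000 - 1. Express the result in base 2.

0b1100101000010111111111111111111

The trailing 18 digits are 0, so subtracting 1 borrows through: they become 1 and the next digit up decrements.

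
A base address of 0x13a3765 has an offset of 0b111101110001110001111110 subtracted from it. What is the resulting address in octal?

0x13a3765 = 0o116433545 in octal.
0b111101110001110001111110 = 0o75616176 in octal.
Subtract column by column in base 8:
  5-6 → 7 (borrow)
  4-7-1 → 4 (borrow)
  5-1-1 → 3
  3-6 → 5 (borrow)
  3-1-1 → 1
  4-6 → 6 (borrow)
  6-5-1 → 0
  1-7 → 2 (borrow)
  1-0-1 → 0

0o20615347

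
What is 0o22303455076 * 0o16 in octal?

Multiply each base-8 digit by 14, carrying:
  6×14 = 84 → write 4 carry 10
  7×14+10 = 108 → write 4 carry 13
  0×14+13 = 13 → write 5 carry 1
  5×14+1 = 71 → write 7 carry 8
  5×14+8 = 78 → write 6 carry 9
  4×14+9 = 65 → write 1 carry 8
  3×14+8 = 50 → write 2 carry 6
  0×14+6 = 6 → write 6
  3×14 = 42 → write 2 carry 5
  2×14+5 = 33 → write 1 carry 4
  2×14+4 = 32 → write 0 carry 4
  remaining carry: 4

0o401262167544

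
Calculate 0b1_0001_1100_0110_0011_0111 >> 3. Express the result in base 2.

0b100011100011000110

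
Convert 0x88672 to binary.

0b10001000011001110010

Expand each hex digit to 4 bits: 8=1000 8=1000 6=0110 7=0111 2=0010.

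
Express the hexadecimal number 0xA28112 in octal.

0o50500422

Expand each hex digit to 4 bits: A=1010 2=0010 8=1000 1=0001 1=0001 2=0010.
Group the bits in threes: 101 000 101 000 000 100 010 010 → 50500422.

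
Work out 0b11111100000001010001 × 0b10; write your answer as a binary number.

0b111111000000010100010

Multiply each base-2 digit by 2, carrying:
  1×2 = 2 → write 0 carry 1
  0×2+1 = 1 → write 1
  0×2 = 0 → write 0
  0×2 = 0 → write 0
  1×2 = 2 → write 0 carry 1
  0×2+1 = 1 → write 1
  1×2 = 2 → write 0 carry 1
  0×2+1 = 1 → write 1
  0×2 = 0 → write 0
  0×2 = 0 → write 0
  0×2 = 0 → write 0
  0×2 = 0 → write 0
  0×2 = 0 → write 0
  0×2 = 0 → write 0
  1×2 = 2 → write 0 carry 1
  1×2+1 = 3 → write 1 carry 1
  1×2+1 = 3 → write 1 carry 1
  1×2+1 = 3 → write 1 carry 1
  1×2+1 = 3 → write 1 carry 1
  1×2+1 = 3 → write 1 carry 1
  remaining carry: 1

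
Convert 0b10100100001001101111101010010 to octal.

0o2441157522

Group the bits in threes: 010 100 100 001 001 101 111 101 010 010 → 2441157522.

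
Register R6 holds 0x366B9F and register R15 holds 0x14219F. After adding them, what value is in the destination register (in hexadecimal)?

0x4A8D3E

Add column by column in base 16, right to left:
  F+F = E carry 1
  9+9+1 = 3 carry 1
  B+1+1 = D
  6+2 = 8
  6+4 = A
  3+1 = 4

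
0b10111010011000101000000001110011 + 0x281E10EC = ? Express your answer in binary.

0b11100010100000001001000101011111

0x281E10EC = 0b101000000111100001000011101100 in binary.
Add column by column in base 2, right to left:
  1+0 = 1
  1+0 = 1
  0+1 = 1
  0+1 = 1
  1+0 = 1
  1+1 = 0 carry 1
  1+1+1 = 1 carry 1
  0+1+1 = 0 carry 1
  0+0+1 = 1
  0+0 = 0
  0+0 = 0
  0+0 = 0
  0+1 = 1
  0+0 = 0
  0+0 = 0
  1+0 = 1
  0+0 = 0
  1+1 = 0 carry 1
  0+1+1 = 0 carry 1
  0+1+1 = 0 carry 1
  0+1+1 = 0 carry 1
  1+0+1 = 0 carry 1
  1+0+1 = 0 carry 1
  0+0+1 = 1
  0+0 = 0
  1+0 = 1
  0+0 = 0
  1+1 = 0 carry 1
  1+0+1 = 0 carry 1
  1+1+1 = 1 carry 1
  0+0+1 = 1
  1+0 = 1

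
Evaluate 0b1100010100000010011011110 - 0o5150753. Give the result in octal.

0b1100010100000010011011110 = 0o142402336 in octal.
Subtract column by column in base 8:
  6-3 → 3
  3-5 → 6 (borrow)
  3-7-1 → 3 (borrow)
  2-0-1 → 1
  0-5 → 3 (borrow)
  4-1-1 → 2
  2-5 → 5 (borrow)
  4-0-1 → 3
  1-0 → 1

0o135231363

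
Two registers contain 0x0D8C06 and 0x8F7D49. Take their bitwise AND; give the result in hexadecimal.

0x0D0C00

AND each hex digit independently (no carries):
  0&8=0, D&F=D, 8&7=0, C&D=C, 0&4=0, 6&9=0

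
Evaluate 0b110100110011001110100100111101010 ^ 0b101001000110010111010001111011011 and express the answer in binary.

0b011101110101011001110101000110001

XOR bit by bit (1 where the bits differ):
  110100110011001110100100111101010
^ 101001000110010111010001111011011
= 011101110101011001110101000110001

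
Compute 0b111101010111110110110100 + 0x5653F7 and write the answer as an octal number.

0o122750653

0b111101010111110110110100 = 0o75276664 in octal.
0x5653F7 = 0o25451767 in octal.
Add column by column in base 8, right to left:
  4+7 = 3 carry 1
  6+6+1 = 5 carry 1
  6+7+1 = 6 carry 1
  6+1+1 = 0 carry 1
  7+5+1 = 5 carry 1
  2+4+1 = 7
  5+5 = 2 carry 1
  7+2+1 = 2 carry 1
  final carry 1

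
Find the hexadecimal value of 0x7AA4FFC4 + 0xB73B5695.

Add column by column in base 16, right to left:
  4+5 = 9
  C+9 = 5 carry 1
  F+6+1 = 6 carry 1
  F+5+1 = 5 carry 1
  4+B+1 = 0 carry 1
  A+3+1 = E
  A+7 = 1 carry 1
  7+B+1 = 3 carry 1
  final carry 1

0x131E05659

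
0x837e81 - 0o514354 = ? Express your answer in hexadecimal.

0x80e595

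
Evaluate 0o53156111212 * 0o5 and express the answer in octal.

Multiply each base-8 digit by 5, carrying:
  2×5 = 10 → write 2 carry 1
  1×5+1 = 6 → write 6
  2×5 = 10 → write 2 carry 1
  1×5+1 = 6 → write 6
  1×5 = 5 → write 5
  1×5 = 5 → write 5
  6×5 = 30 → write 6 carry 3
  5×5+3 = 28 → write 4 carry 3
  1×5+3 = 8 → write 0 carry 1
  3×5+1 = 16 → write 0 carry 2
  5×5+2 = 27 → write 3 carry 3
  remaining carry: 3

0o330046556262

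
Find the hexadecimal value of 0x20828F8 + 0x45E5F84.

Add column by column in base 16, right to left:
  8+4 = C
  F+8 = 7 carry 1
  8+F+1 = 8 carry 1
  2+5+1 = 8
  8+E = 6 carry 1
  0+5+1 = 6
  2+4 = 6

0x666887C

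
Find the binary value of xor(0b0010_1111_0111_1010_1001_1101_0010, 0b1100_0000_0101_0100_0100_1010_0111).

XOR bit by bit (1 where the bits differ):
  0010111101111010100111010010
^ 1100000001010100010010100111
= 1110111100101110110101110101

0b1110111100101110110101110101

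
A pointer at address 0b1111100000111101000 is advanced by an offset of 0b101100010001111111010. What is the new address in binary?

Add column by column in base 2, right to left:
  0+0 = 0
  0+1 = 1
  0+0 = 0
  1+1 = 0 carry 1
  0+1+1 = 0 carry 1
  1+1+1 = 1 carry 1
  1+1+1 = 1 carry 1
  1+1+1 = 1 carry 1
  1+1+1 = 1 carry 1
  0+1+1 = 0 carry 1
  0+0+1 = 1
  0+0 = 0
  0+0 = 0
  0+1 = 1
  1+0 = 1
  1+0 = 1
  1+0 = 1
  1+1 = 0 carry 1
  1+1+1 = 1 carry 1
  0+0+1 = 1
  0+1 = 1

0b111011110010111100010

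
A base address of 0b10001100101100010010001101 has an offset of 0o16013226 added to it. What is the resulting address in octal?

0o232555443

0b10001100101100010010001101 = 0o214542215 in octal.
Add column by column in base 8, right to left:
  5+6 = 3 carry 1
  1+2+1 = 4
  2+2 = 4
  2+3 = 5
  4+1 = 5
  5+0 = 5
  4+6 = 2 carry 1
  1+1+1 = 3
  2+0 = 2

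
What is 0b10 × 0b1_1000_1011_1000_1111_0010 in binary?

0b1100010111000111100100

Multiply each base-2 digit by 2, carrying:
  0×2 = 0 → write 0
  1×2 = 2 → write 0 carry 1
  0×2+1 = 1 → write 1
  0×2 = 0 → write 0
  1×2 = 2 → write 0 carry 1
  1×2+1 = 3 → write 1 carry 1
  1×2+1 = 3 → write 1 carry 1
  1×2+1 = 3 → write 1 carry 1
  0×2+1 = 1 → write 1
  0×2 = 0 → write 0
  0×2 = 0 → write 0
  1×2 = 2 → write 0 carry 1
  1×2+1 = 3 → write 1 carry 1
  1×2+1 = 3 → write 1 carry 1
  0×2+1 = 1 → write 1
  1×2 = 2 → write 0 carry 1
  0×2+1 = 1 → write 1
  0×2 = 0 → write 0
  0×2 = 0 → write 0
  1×2 = 2 → write 0 carry 1
  1×2+1 = 3 → write 1 carry 1
  remaining carry: 1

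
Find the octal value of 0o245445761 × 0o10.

Multiply each base-8 digit by 8, carrying:
  1×8 = 8 → write 0 carry 1
  6×8+1 = 49 → write 1 carry 6
  7×8+6 = 62 → write 6 carry 7
  5×8+7 = 47 → write 7 carry 5
  4×8+5 = 37 → write 5 carry 4
  4×8+4 = 36 → write 4 carry 4
  5×8+4 = 44 → write 4 carry 5
  4×8+5 = 37 → write 5 carry 4
  2×8+4 = 20 → write 4 carry 2
  remaining carry: 2

0o2454457610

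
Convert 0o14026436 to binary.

0b1100000010110100011110

Each octal digit is 3 bits: 1=001 4=100 0=000 2=010 6=110 4=100 3=011 6=110.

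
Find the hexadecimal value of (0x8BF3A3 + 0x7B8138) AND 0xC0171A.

Add column by column in base 16, right to left:
  3+8 = B
  A+3 = D
  3+1 = 4
  F+8 = 7 carry 1
  B+B+1 = 7 carry 1
  8+7+1 = 0 carry 1
  final carry 1
Sum = 0x10774DB; now AND with 0xC0171A:
  1&0=0, 0&C=0, 7&0=0, 7&1=1, 4&7=4, D&1=1, B&A=A

0x141A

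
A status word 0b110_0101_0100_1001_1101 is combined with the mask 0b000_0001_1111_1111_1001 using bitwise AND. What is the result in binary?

0b0000001010010011001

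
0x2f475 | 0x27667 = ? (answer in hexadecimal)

OR each hex digit independently (no carries):
  2|2=2, f|7=f, 4|6=6, 7|6=7, 5|7=7

0x2f677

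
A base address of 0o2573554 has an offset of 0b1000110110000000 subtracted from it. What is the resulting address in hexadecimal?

0o2573554 = 0xaf76c in hexadecimal.
0b1000110110000000 = 0x8d80 in hexadecimal.
Subtract column by column in base 16:
  c-0 → c
  6-8 → e (borrow)
  7-d-1 → 9 (borrow)
  f-8-1 → 6
  a-0 → a

0xa69ec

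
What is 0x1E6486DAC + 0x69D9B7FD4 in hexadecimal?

0x883E3ED80

Add column by column in base 16, right to left:
  C+4 = 0 carry 1
  A+D+1 = 8 carry 1
  D+F+1 = D carry 1
  6+7+1 = E
  8+B = 3 carry 1
  4+9+1 = E
  6+D = 3 carry 1
  E+9+1 = 8 carry 1
  1+6+1 = 8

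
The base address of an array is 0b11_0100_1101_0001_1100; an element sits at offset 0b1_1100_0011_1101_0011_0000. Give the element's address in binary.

0b111111000101001001100

Add column by column in base 2, right to left:
  0+0 = 0
  0+0 = 0
  1+0 = 1
  1+0 = 1
  1+1 = 0 carry 1
  0+1+1 = 0 carry 1
  0+0+1 = 1
  0+0 = 0
  1+1 = 0 carry 1
  0+0+1 = 1
  1+1 = 0 carry 1
  1+1+1 = 1 carry 1
  0+1+1 = 0 carry 1
  0+1+1 = 0 carry 1
  1+0+1 = 0 carry 1
  0+0+1 = 1
  1+0 = 1
  1+0 = 1
  0+1 = 1
  0+1 = 1
  0+1 = 1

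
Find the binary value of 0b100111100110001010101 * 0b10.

Multiply each base-2 digit by 2, carrying:
  1×2 = 2 → write 0 carry 1
  0×2+1 = 1 → write 1
  1×2 = 2 → write 0 carry 1
  0×2+1 = 1 → write 1
  1×2 = 2 → write 0 carry 1
  0×2+1 = 1 → write 1
  1×2 = 2 → write 0 carry 1
  0×2+1 = 1 → write 1
  0×2 = 0 → write 0
  0×2 = 0 → write 0
  1×2 = 2 → write 0 carry 1
  1×2+1 = 3 → write 1 carry 1
  0×2+1 = 1 → write 1
  0×2 = 0 → write 0
  1×2 = 2 → write 0 carry 1
  1×2+1 = 3 → write 1 carry 1
  1×2+1 = 3 → write 1 carry 1
  1×2+1 = 3 → write 1 carry 1
  0×2+1 = 1 → write 1
  0×2 = 0 → write 0
  1×2 = 2 → write 0 carry 1
  remaining carry: 1

0b1001111001100010101010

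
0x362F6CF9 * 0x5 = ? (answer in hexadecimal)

0x10EED20DD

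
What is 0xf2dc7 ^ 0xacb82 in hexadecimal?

XOR each hex digit independently (no carries):
  f^a=5, 2^c=e, d^b=6, c^8=4, 7^2=5

0x5e645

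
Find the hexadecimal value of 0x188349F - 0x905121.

Subtract column by column in base 16:
  F-1 → E
  9-2 → 7
  4-1 → 3
  3-5 → E (borrow)
  8-0-1 → 7
  8-9 → F (borrow)
  1-0-1 → 0

0xF7E37E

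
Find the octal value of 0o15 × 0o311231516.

0o5070715366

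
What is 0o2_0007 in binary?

0b10000000000111

Each octal digit is 3 bits: 2=010 0=000 0=000 0=000 7=111.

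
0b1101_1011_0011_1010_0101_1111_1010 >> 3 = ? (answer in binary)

Right shift by 3: drop the 3 least-significant bits.

0b1101101100111010010111111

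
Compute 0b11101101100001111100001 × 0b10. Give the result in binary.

Multiply each base-2 digit by 2, carrying:
  1×2 = 2 → write 0 carry 1
  0×2+1 = 1 → write 1
  0×2 = 0 → write 0
  0×2 = 0 → write 0
  0×2 = 0 → write 0
  1×2 = 2 → write 0 carry 1
  1×2+1 = 3 → write 1 carry 1
  1×2+1 = 3 → write 1 carry 1
  1×2+1 = 3 → write 1 carry 1
  1×2+1 = 3 → write 1 carry 1
  0×2+1 = 1 → write 1
  0×2 = 0 → write 0
  0×2 = 0 → write 0
  0×2 = 0 → write 0
  1×2 = 2 → write 0 carry 1
  1×2+1 = 3 → write 1 carry 1
  0×2+1 = 1 → write 1
  1×2 = 2 → write 0 carry 1
  1×2+1 = 3 → write 1 carry 1
  0×2+1 = 1 → write 1
  1×2 = 2 → write 0 carry 1
  1×2+1 = 3 → write 1 carry 1
  1×2+1 = 3 → write 1 carry 1
  remaining carry: 1

0b111011011000011111000010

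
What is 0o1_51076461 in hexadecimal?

0x1A47D31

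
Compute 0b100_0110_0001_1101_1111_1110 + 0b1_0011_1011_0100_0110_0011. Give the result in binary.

0b10110011101001001100001

Add column by column in base 2, right to left:
  0+1 = 1
  1+1 = 0 carry 1
  1+0+1 = 0 carry 1
  1+0+1 = 0 carry 1
  1+0+1 = 0 carry 1
  1+1+1 = 1 carry 1
  1+1+1 = 1 carry 1
  1+0+1 = 0 carry 1
  1+0+1 = 0 carry 1
  0+0+1 = 1
  1+1 = 0 carry 1
  1+0+1 = 0 carry 1
  1+1+1 = 1 carry 1
  0+1+1 = 0 carry 1
  0+0+1 = 1
  0+1 = 1
  0+1 = 1
  1+1 = 0 carry 1
  1+0+1 = 0 carry 1
  0+0+1 = 1
  0+1 = 1
  0+0 = 0
  1+0 = 1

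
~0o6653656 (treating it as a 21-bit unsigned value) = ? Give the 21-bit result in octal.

0o1124121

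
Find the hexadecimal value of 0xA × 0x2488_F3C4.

Multiply each base-16 digit by 10, carrying:
  4×10 = 40 → write 8 carry 2
  C×10+2 = 122 → write A carry 7
  3×10+7 = 37 → write 5 carry 2
  F×10+2 = 152 → write 8 carry 9
  8×10+9 = 89 → write 9 carry 5
  8×10+5 = 85 → write 5 carry 5
  4×10+5 = 45 → write D carry 2
  2×10+2 = 22 → write 6 carry 1
  remaining carry: 1

0x16D5985A8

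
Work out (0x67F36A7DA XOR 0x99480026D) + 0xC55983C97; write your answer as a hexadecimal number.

0x1C414EE24E

First 0x67F36A7DA XOR 0x99480026D = 0xFEBB6A5B7.
Add column by column in base 16, right to left:
  7+7 = E
  B+9 = 4 carry 1
  5+C+1 = 2 carry 1
  A+3+1 = E
  6+8 = E
  B+9 = 4 carry 1
  B+5+1 = 1 carry 1
  E+5+1 = 4 carry 1
  F+C+1 = C carry 1
  final carry 1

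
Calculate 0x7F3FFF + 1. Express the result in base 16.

0x7F4000

The trailing 3 digits are F (max in base 16), so adding 1 cascades: they roll to 0 and the next digit up increments.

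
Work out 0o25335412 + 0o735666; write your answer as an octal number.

0o26273300

Add column by column in base 8, right to left:
  2+6 = 0 carry 1
  1+6+1 = 0 carry 1
  4+6+1 = 3 carry 1
  5+5+1 = 3 carry 1
  3+3+1 = 7
  3+7 = 2 carry 1
  5+0+1 = 6
  2+0 = 2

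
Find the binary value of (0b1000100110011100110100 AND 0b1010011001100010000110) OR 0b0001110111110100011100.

0b1000100110011100110100 AND 0b1010011001100010000110 = 0b1000000000000000000100.
Then OR with 0b0001110111110100011100.

0b1001110111110100011100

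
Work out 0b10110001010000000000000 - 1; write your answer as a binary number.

The trailing 13 digits are 0, so subtracting 1 borrows through: they become 1 and the next digit up decrements.

0b10110001001111111111111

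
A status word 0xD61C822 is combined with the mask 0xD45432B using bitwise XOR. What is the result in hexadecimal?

XOR each hex digit independently (no carries):
  D^D=0, 6^4=2, 1^5=4, C^4=8, 8^3=B, 2^2=0, 2^B=9

0x0248B09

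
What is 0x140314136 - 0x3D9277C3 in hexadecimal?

Subtract column by column in base 16:
  6-3 → 3
  3-C → 7 (borrow)
  1-7-1 → 9 (borrow)
  4-7-1 → C (borrow)
  1-2-1 → E (borrow)
  3-9-1 → 9 (borrow)
  0-D-1 → 2 (borrow)
  4-3-1 → 0
  1-0 → 1

0x1029EC973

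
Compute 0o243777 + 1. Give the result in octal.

0o244000

The trailing 3 digits are 7 (max in base 8), so adding 1 cascades: they roll to 0 and the next digit up increments.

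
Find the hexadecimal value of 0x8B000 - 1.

The trailing 3 digits are 0, so subtracting 1 borrows through: they become F and the next digit up decrements.

0x8AFFF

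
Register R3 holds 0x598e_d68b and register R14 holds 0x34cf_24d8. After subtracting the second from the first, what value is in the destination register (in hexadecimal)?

Subtract column by column in base 16:
  b-8 → 3
  8-d → b (borrow)
  6-4-1 → 1
  d-2 → b
  e-f → f (borrow)
  8-c-1 → b (borrow)
  9-4-1 → 4
  5-3 → 2

0x24bfb1b3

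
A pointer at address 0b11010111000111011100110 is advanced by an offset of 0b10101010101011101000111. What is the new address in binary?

0b110000001110011000101101

Add column by column in base 2, right to left:
  0+1 = 1
  1+1 = 0 carry 1
  1+1+1 = 1 carry 1
  0+0+1 = 1
  0+0 = 0
  1+0 = 1
  1+1 = 0 carry 1
  1+0+1 = 0 carry 1
  0+1+1 = 0 carry 1
  1+1+1 = 1 carry 1
  1+1+1 = 1 carry 1
  1+0+1 = 0 carry 1
  0+1+1 = 0 carry 1
  0+0+1 = 1
  0+1 = 1
  1+0 = 1
  1+1 = 0 carry 1
  1+0+1 = 0 carry 1
  0+1+1 = 0 carry 1
  1+0+1 = 0 carry 1
  0+1+1 = 0 carry 1
  1+0+1 = 0 carry 1
  1+1+1 = 1 carry 1
  final carry 1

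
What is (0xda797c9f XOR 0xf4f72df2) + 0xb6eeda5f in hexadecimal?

0xe57d2bcc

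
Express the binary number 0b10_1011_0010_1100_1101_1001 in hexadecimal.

Group the bits into nibbles: 0010 1011 0010 1100 1101 1001 → 2B2CD9.

0x2B2CD9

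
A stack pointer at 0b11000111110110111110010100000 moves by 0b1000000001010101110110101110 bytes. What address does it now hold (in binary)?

0b100001000000001101101001001110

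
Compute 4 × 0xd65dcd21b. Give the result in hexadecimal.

Multiply each base-16 digit by 4, carrying:
  b×4 = 44 → write c carry 2
  1×4+2 = 6 → write 6
  2×4 = 8 → write 8
  d×4 = 52 → write 4 carry 3
  c×4+3 = 51 → write 3 carry 3
  d×4+3 = 55 → write 7 carry 3
  5×4+3 = 23 → write 7 carry 1
  6×4+1 = 25 → write 9 carry 1
  d×4+1 = 53 → write 5 carry 3
  remaining carry: 3

0x359773486c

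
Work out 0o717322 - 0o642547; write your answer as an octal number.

Subtract column by column in base 8:
  2-7 → 3 (borrow)
  2-4-1 → 5 (borrow)
  3-5-1 → 5 (borrow)
  7-2-1 → 4
  1-4 → 5 (borrow)
  7-6-1 → 0

0o54553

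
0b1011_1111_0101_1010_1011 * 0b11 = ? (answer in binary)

0b1000111110000100000001

Multiply each base-2 digit by 3, carrying:
  1×3 = 3 → write 1 carry 1
  1×3+1 = 4 → write 0 carry 2
  0×3+2 = 2 → write 0 carry 1
  1×3+1 = 4 → write 0 carry 2
  0×3+2 = 2 → write 0 carry 1
  1×3+1 = 4 → write 0 carry 2
  0×3+2 = 2 → write 0 carry 1
  1×3+1 = 4 → write 0 carry 2
  1×3+2 = 5 → write 1 carry 2
  0×3+2 = 2 → write 0 carry 1
  1×3+1 = 4 → write 0 carry 2
  0×3+2 = 2 → write 0 carry 1
  1×3+1 = 4 → write 0 carry 2
  1×3+2 = 5 → write 1 carry 2
  1×3+2 = 5 → write 1 carry 2
  1×3+2 = 5 → write 1 carry 2
  1×3+2 = 5 → write 1 carry 2
  1×3+2 = 5 → write 1 carry 2
  0×3+2 = 2 → write 0 carry 1
  1×3+1 = 4 → write 0 carry 2
  remaining carry: 10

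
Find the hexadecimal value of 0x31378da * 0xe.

0x2b109bec

Multiply each base-16 digit by 14, carrying:
  a×14 = 140 → write c carry 8
  d×14+8 = 190 → write e carry 11
  8×14+11 = 123 → write b carry 7
  7×14+7 = 105 → write 9 carry 6
  3×14+6 = 48 → write 0 carry 3
  1×14+3 = 17 → write 1 carry 1
  3×14+1 = 43 → write b carry 2
  remaining carry: 2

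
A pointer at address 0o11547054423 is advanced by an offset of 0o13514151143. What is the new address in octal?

0o25263225566

Add column by column in base 8, right to left:
  3+3 = 6
  2+4 = 6
  4+1 = 5
  4+1 = 5
  5+5 = 2 carry 1
  0+1+1 = 2
  7+4 = 3 carry 1
  4+1+1 = 6
  5+5 = 2 carry 1
  1+3+1 = 5
  1+1 = 2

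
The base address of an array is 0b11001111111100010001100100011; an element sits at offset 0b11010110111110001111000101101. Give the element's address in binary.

Add column by column in base 2, right to left:
  1+1 = 0 carry 1
  1+0+1 = 0 carry 1
  0+1+1 = 0 carry 1
  0+1+1 = 0 carry 1
  0+0+1 = 1
  1+1 = 0 carry 1
  0+0+1 = 1
  0+0 = 0
  1+0 = 1
  1+1 = 0 carry 1
  0+1+1 = 0 carry 1
  0+1+1 = 0 carry 1
  0+1+1 = 0 carry 1
  1+0+1 = 0 carry 1
  0+0+1 = 1
  0+0 = 0
  0+1 = 1
  1+1 = 0 carry 1
  1+1+1 = 1 carry 1
  1+1+1 = 1 carry 1
  1+1+1 = 1 carry 1
  1+0+1 = 0 carry 1
  1+1+1 = 1 carry 1
  1+1+1 = 1 carry 1
  1+0+1 = 0 carry 1
  0+1+1 = 0 carry 1
  0+0+1 = 1
  1+1 = 0 carry 1
  1+1+1 = 1 carry 1
  final carry 1

0b110100110111010100000101010000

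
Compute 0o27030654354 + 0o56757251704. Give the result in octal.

Add column by column in base 8, right to left:
  4+4 = 0 carry 1
  5+0+1 = 6
  3+7 = 2 carry 1
  4+1+1 = 6
  5+5 = 2 carry 1
  6+2+1 = 1 carry 1
  0+7+1 = 0 carry 1
  3+5+1 = 1 carry 1
  0+7+1 = 0 carry 1
  7+6+1 = 6 carry 1
  2+5+1 = 0 carry 1
  final carry 1

0o106010126260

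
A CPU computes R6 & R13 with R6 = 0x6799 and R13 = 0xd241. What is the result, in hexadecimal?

0x4201

AND each hex digit independently (no carries):
  6&d=4, 7&2=2, 9&4=0, 9&1=1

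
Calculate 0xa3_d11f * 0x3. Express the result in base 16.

0x1eb735d

Multiply each base-16 digit by 3, carrying:
  f×3 = 45 → write d carry 2
  1×3+2 = 5 → write 5
  1×3 = 3 → write 3
  d×3 = 39 → write 7 carry 2
  3×3+2 = 11 → write b
  a×3 = 30 → write e carry 1
  remaining carry: 1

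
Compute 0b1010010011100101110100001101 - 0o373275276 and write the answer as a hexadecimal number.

0x660E24F

0b1010010011100101110100001101 = 0xA4E5D0D in hexadecimal.
0o373275276 = 0x3ED7ABE in hexadecimal.
Subtract column by column in base 16:
  D-E → F (borrow)
  0-B-1 → 4 (borrow)
  D-A-1 → 2
  5-7 → E (borrow)
  E-D-1 → 0
  4-E → 6 (borrow)
  A-3-1 → 6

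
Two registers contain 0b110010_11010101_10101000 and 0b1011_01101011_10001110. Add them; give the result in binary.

0b1111100100000100110110

Add column by column in base 2, right to left:
  0+0 = 0
  0+1 = 1
  0+1 = 1
  1+1 = 0 carry 1
  0+0+1 = 1
  1+0 = 1
  0+0 = 0
  1+1 = 0 carry 1
  1+1+1 = 1 carry 1
  0+1+1 = 0 carry 1
  1+0+1 = 0 carry 1
  0+1+1 = 0 carry 1
  1+0+1 = 0 carry 1
  0+1+1 = 0 carry 1
  1+1+1 = 1 carry 1
  1+0+1 = 0 carry 1
  0+1+1 = 0 carry 1
  1+1+1 = 1 carry 1
  0+0+1 = 1
  0+1 = 1
  1+0 = 1
  1+0 = 1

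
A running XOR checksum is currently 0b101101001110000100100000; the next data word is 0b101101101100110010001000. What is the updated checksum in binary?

XOR bit by bit (1 where the bits differ):
  101101001110000100100000
^ 101101101100110010001000
= 000000100010110110101000

0b000000100010110110101000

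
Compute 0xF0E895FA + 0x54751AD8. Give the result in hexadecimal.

Add column by column in base 16, right to left:
  A+8 = 2 carry 1
  F+D+1 = D carry 1
  5+A+1 = 0 carry 1
  9+1+1 = B
  8+5 = D
  E+7 = 5 carry 1
  0+4+1 = 5
  F+5 = 4 carry 1
  final carry 1

0x1455DB0D2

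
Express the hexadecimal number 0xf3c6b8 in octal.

Expand each hex digit to 4 bits: f=1111 3=0011 c=1100 6=0110 b=1011 8=1000.
Group the bits in threes: 111 100 111 100 011 010 111 000 → 74743270.

0o74743270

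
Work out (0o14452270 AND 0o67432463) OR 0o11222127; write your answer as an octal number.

0o15632167

0o14452270 AND 0o67432463 = 0o04412060.
Then OR with 0o11222127.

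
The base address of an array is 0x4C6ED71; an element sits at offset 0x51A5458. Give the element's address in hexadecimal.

0x9E141C9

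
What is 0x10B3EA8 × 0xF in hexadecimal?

0xFA8ABD8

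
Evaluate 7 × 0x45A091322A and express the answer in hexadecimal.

0x1E763F85F26

Multiply each base-16 digit by 7, carrying:
  A×7 = 70 → write 6 carry 4
  2×7+4 = 18 → write 2 carry 1
  2×7+1 = 15 → write F
  3×7 = 21 → write 5 carry 1
  1×7+1 = 8 → write 8
  9×7 = 63 → write F carry 3
  0×7+3 = 3 → write 3
  A×7 = 70 → write 6 carry 4
  5×7+4 = 39 → write 7 carry 2
  4×7+2 = 30 → write E carry 1
  remaining carry: 1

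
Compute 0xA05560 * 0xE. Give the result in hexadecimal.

0x8C4AB40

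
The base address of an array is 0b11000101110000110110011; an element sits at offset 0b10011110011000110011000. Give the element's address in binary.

0b101100100001001101001011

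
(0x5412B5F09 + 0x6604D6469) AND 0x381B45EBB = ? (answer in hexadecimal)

Add column by column in base 16, right to left:
  9+9 = 2 carry 1
  0+6+1 = 7
  F+4 = 3 carry 1
  5+6+1 = C
  B+D = 8 carry 1
  2+4+1 = 7
  1+0 = 1
  4+6 = A
  5+6 = B
Sum = 0xBA178C372; now AND with 0x381B45EBB:
  B&3=3, A&8=8, 1&1=1, 7&B=3, 8&4=0, C&5=4, 3&E=2, 7&B=3, 2&B=2

0x381304232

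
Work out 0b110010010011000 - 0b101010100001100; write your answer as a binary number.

Subtract column by column in base 2:
  0-0 → 0
  0-0 → 0
  0-1 → 1 (borrow)
  1-1-1 → 1 (borrow)
  1-0-1 → 0
  0-0 → 0
  0-0 → 0
  1-0 → 1
  0-1 → 1 (borrow)
  0-0-1 → 1 (borrow)
  1-1-1 → 1 (borrow)
  0-0-1 → 1 (borrow)
  0-1-1 → 0 (borrow)
  1-0-1 → 0
  1-1 → 0

0b111110001100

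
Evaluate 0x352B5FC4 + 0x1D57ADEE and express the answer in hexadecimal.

Add column by column in base 16, right to left:
  4+E = 2 carry 1
  C+E+1 = B carry 1
  F+D+1 = D carry 1
  5+A+1 = 0 carry 1
  B+7+1 = 3 carry 1
  2+5+1 = 8
  5+D = 2 carry 1
  3+1+1 = 5

0x52830DB2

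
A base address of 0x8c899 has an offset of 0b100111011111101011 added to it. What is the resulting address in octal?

0o2640204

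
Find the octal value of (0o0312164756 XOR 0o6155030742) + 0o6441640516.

0o14711014532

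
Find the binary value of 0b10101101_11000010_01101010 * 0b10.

Multiply each base-2 digit by 2, carrying:
  0×2 = 0 → write 0
  1×2 = 2 → write 0 carry 1
  0×2+1 = 1 → write 1
  1×2 = 2 → write 0 carry 1
  0×2+1 = 1 → write 1
  1×2 = 2 → write 0 carry 1
  1×2+1 = 3 → write 1 carry 1
  0×2+1 = 1 → write 1
  0×2 = 0 → write 0
  1×2 = 2 → write 0 carry 1
  0×2+1 = 1 → write 1
  0×2 = 0 → write 0
  0×2 = 0 → write 0
  0×2 = 0 → write 0
  1×2 = 2 → write 0 carry 1
  1×2+1 = 3 → write 1 carry 1
  1×2+1 = 3 → write 1 carry 1
  0×2+1 = 1 → write 1
  1×2 = 2 → write 0 carry 1
  1×2+1 = 3 → write 1 carry 1
  0×2+1 = 1 → write 1
  1×2 = 2 → write 0 carry 1
  0×2+1 = 1 → write 1
  1×2 = 2 → write 0 carry 1
  remaining carry: 1

0b1010110111000010011010100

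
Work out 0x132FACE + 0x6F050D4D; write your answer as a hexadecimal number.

0x7038081B

Add column by column in base 16, right to left:
  E+D = B carry 1
  C+4+1 = 1 carry 1
  A+D+1 = 8 carry 1
  F+0+1 = 0 carry 1
  2+5+1 = 8
  3+0 = 3
  1+F = 0 carry 1
  0+6+1 = 7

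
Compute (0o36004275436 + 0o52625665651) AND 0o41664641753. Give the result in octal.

Add column by column in base 8, right to left:
  6+1 = 7
  3+5 = 0 carry 1
  4+6+1 = 3 carry 1
  5+5+1 = 3 carry 1
  7+6+1 = 6 carry 1
  2+6+1 = 1 carry 1
  4+5+1 = 2 carry 1
  0+2+1 = 3
  0+6 = 6
  6+2 = 0 carry 1
  3+5+1 = 1 carry 1
  final carry 1
Sum = 0o110632163307; now AND with 0o41664641753:
  1&0=0, 1&4=0, 0&1=0, 6&6=6, 3&6=2, 2&4=0, 1&6=0, 6&4=4, 3&1=1, 3&7=3, 0&5=0, 7&3=3

0o620041303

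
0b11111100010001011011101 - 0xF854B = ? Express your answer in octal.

0b11111100010001011011101 = 0o37421335 in octal.
0xF854B = 0o3702513 in octal.
Subtract column by column in base 8:
  5-3 → 2
  3-1 → 2
  3-5 → 6 (borrow)
  1-2-1 → 6 (borrow)
  2-0-1 → 1
  4-7 → 5 (borrow)
  7-3-1 → 3
  3-0 → 3

0o33516622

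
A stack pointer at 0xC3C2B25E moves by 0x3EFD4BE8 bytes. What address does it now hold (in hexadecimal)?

0x102BFFE46

Add column by column in base 16, right to left:
  E+8 = 6 carry 1
  5+E+1 = 4 carry 1
  2+B+1 = E
  B+4 = F
  2+D = F
  C+F = B carry 1
  3+E+1 = 2 carry 1
  C+3+1 = 0 carry 1
  final carry 1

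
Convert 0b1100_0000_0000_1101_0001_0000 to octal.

0o60006420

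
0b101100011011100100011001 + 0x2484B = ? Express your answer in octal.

0b101100011011100100011001 = 0o54334431 in octal.
0x2484B = 0o444113 in octal.
Add column by column in base 8, right to left:
  1+3 = 4
  3+1 = 4
  4+1 = 5
  4+4 = 0 carry 1
  3+4+1 = 0 carry 1
  3+4+1 = 0 carry 1
  4+0+1 = 5
  5+0 = 5

0o55000544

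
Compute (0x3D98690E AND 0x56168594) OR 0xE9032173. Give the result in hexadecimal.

0xFD132177

0x3D98690E AND 0x56168594 = 0x14100104.
Then OR with 0xE9032173.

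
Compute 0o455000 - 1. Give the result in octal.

0o454777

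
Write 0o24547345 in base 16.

0x52CEE5

Each octal digit is 3 bits: 2=010 4=100 5=101 4=100 7=111 3=011 4=100 5=101.
Group the bits into nibbles: 0101 0010 1100 1110 1110 0101 → 52CEE5.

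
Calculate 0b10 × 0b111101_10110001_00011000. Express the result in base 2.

0b11110110110001000110000

Multiply each base-2 digit by 2, carrying:
  0×2 = 0 → write 0
  0×2 = 0 → write 0
  0×2 = 0 → write 0
  1×2 = 2 → write 0 carry 1
  1×2+1 = 3 → write 1 carry 1
  0×2+1 = 1 → write 1
  0×2 = 0 → write 0
  0×2 = 0 → write 0
  1×2 = 2 → write 0 carry 1
  0×2+1 = 1 → write 1
  0×2 = 0 → write 0
  0×2 = 0 → write 0
  1×2 = 2 → write 0 carry 1
  1×2+1 = 3 → write 1 carry 1
  0×2+1 = 1 → write 1
  1×2 = 2 → write 0 carry 1
  1×2+1 = 3 → write 1 carry 1
  0×2+1 = 1 → write 1
  1×2 = 2 → write 0 carry 1
  1×2+1 = 3 → write 1 carry 1
  1×2+1 = 3 → write 1 carry 1
  1×2+1 = 3 → write 1 carry 1
  remaining carry: 1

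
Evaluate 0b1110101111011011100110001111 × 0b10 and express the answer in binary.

Multiply each base-2 digit by 2, carrying:
  1×2 = 2 → write 0 carry 1
  1×2+1 = 3 → write 1 carry 1
  1×2+1 = 3 → write 1 carry 1
  1×2+1 = 3 → write 1 carry 1
  0×2+1 = 1 → write 1
  0×2 = 0 → write 0
  0×2 = 0 → write 0
  1×2 = 2 → write 0 carry 1
  1×2+1 = 3 → write 1 carry 1
  0×2+1 = 1 → write 1
  0×2 = 0 → write 0
  1×2 = 2 → write 0 carry 1
  1×2+1 = 3 → write 1 carry 1
  1×2+1 = 3 → write 1 carry 1
  0×2+1 = 1 → write 1
  1×2 = 2 → write 0 carry 1
  1×2+1 = 3 → write 1 carry 1
  0×2+1 = 1 → write 1
  1×2 = 2 → write 0 carry 1
  1×2+1 = 3 → write 1 carry 1
  1×2+1 = 3 → write 1 carry 1
  1×2+1 = 3 → write 1 carry 1
  0×2+1 = 1 → write 1
  1×2 = 2 → write 0 carry 1
  0×2+1 = 1 → write 1
  1×2 = 2 → write 0 carry 1
  1×2+1 = 3 → write 1 carry 1
  1×2+1 = 3 → write 1 carry 1
  remaining carry: 1

0b11101011110110111001100011110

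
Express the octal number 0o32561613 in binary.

Each octal digit is 3 bits: 3=011 2=010 5=101 6=110 1=001 6=110 1=001 3=011.

0b11010101110001110001011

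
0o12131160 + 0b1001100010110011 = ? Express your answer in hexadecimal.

0x294B23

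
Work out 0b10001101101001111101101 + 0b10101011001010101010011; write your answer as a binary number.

Add column by column in base 2, right to left:
  1+1 = 0 carry 1
  0+1+1 = 0 carry 1
  1+0+1 = 0 carry 1
  1+0+1 = 0 carry 1
  0+1+1 = 0 carry 1
  1+0+1 = 0 carry 1
  1+1+1 = 1 carry 1
  1+0+1 = 0 carry 1
  1+1+1 = 1 carry 1
  1+0+1 = 0 carry 1
  0+1+1 = 0 carry 1
  0+0+1 = 1
  1+1 = 0 carry 1
  0+0+1 = 1
  1+0 = 1
  1+1 = 0 carry 1
  0+1+1 = 0 carry 1
  1+0+1 = 0 carry 1
  1+1+1 = 1 carry 1
  0+0+1 = 1
  0+1 = 1
  0+0 = 0
  1+1 = 0 carry 1
  final carry 1

0b100111000110100101000000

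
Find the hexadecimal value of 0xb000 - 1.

0xafff

The trailing 3 digits are 0, so subtracting 1 borrows through: they become F and the next digit up decrements.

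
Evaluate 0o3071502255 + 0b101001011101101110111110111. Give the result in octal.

0o3605261244

0b101001011101101110111110111 = 0o513556767 in octal.
Add column by column in base 8, right to left:
  5+7 = 4 carry 1
  5+6+1 = 4 carry 1
  2+7+1 = 2 carry 1
  2+6+1 = 1 carry 1
  0+5+1 = 6
  5+5 = 2 carry 1
  1+3+1 = 5
  7+1 = 0 carry 1
  0+5+1 = 6
  3+0 = 3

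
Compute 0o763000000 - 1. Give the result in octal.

0o762777777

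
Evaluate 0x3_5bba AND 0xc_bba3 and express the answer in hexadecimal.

0x01ba2

AND each hex digit independently (no carries):
  3&c=0, 5&b=1, b&b=b, b&a=a, a&3=2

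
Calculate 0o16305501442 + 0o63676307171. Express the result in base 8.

0o102204010633

Add column by column in base 8, right to left:
  2+1 = 3
  4+7 = 3 carry 1
  4+1+1 = 6
  1+7 = 0 carry 1
  0+0+1 = 1
  5+3 = 0 carry 1
  5+6+1 = 4 carry 1
  0+7+1 = 0 carry 1
  3+6+1 = 2 carry 1
  6+3+1 = 2 carry 1
  1+6+1 = 0 carry 1
  final carry 1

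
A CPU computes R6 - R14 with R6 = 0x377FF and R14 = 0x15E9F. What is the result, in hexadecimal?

Subtract column by column in base 16:
  F-F → 0
  F-9 → 6
  7-E → 9 (borrow)
  7-5-1 → 1
  3-1 → 2

0x21960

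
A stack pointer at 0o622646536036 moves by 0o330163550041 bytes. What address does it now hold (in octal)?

Add column by column in base 8, right to left:
  6+1 = 7
  3+4 = 7
  0+0 = 0
  6+0 = 6
  3+5 = 0 carry 1
  5+5+1 = 3 carry 1
  6+3+1 = 2 carry 1
  4+6+1 = 3 carry 1
  6+1+1 = 0 carry 1
  2+0+1 = 3
  2+3 = 5
  6+3 = 1 carry 1
  final carry 1

0o1153032306077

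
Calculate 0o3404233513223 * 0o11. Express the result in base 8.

0o37446570645453

Multiply each base-8 digit by 9, carrying:
  3×9 = 27 → write 3 carry 3
  2×9+3 = 21 → write 5 carry 2
  2×9+2 = 20 → write 4 carry 2
  3×9+2 = 29 → write 5 carry 3
  1×9+3 = 12 → write 4 carry 1
  5×9+1 = 46 → write 6 carry 5
  3×9+5 = 32 → write 0 carry 4
  3×9+4 = 31 → write 7 carry 3
  2×9+3 = 21 → write 5 carry 2
  4×9+2 = 38 → write 6 carry 4
  0×9+4 = 4 → write 4
  4×9 = 36 → write 4 carry 4
  3×9+4 = 31 → write 7 carry 3
  remaining carry: 3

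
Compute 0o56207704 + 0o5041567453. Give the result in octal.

0o5117777357

Add column by column in base 8, right to left:
  4+3 = 7
  0+5 = 5
  7+4 = 3 carry 1
  7+7+1 = 7 carry 1
  0+6+1 = 7
  2+5 = 7
  6+1 = 7
  5+4 = 1 carry 1
  0+0+1 = 1
  0+5 = 5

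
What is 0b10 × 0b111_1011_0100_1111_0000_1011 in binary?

0b111101101001111000010110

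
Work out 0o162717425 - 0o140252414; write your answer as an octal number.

Subtract column by column in base 8:
  5-4 → 1
  2-1 → 1
  4-4 → 0
  7-2 → 5
  1-5 → 4 (borrow)
  7-2-1 → 4
  2-0 → 2
  6-4 → 2
  1-1 → 0

0o22445011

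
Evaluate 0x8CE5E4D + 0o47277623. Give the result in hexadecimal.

0x96BDDE0

0o47277623 = 0x9D7F93 in hexadecimal.
Add column by column in base 16, right to left:
  D+3 = 0 carry 1
  4+9+1 = E
  E+F = D carry 1
  5+7+1 = D
  E+D = B carry 1
  C+9+1 = 6 carry 1
  8+0+1 = 9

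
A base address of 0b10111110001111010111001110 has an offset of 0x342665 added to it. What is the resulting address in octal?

0o313216063

0b10111110001111010111001110 = 0o276172716 in octal.
0x342665 = 0o15023145 in octal.
Add column by column in base 8, right to left:
  6+5 = 3 carry 1
  1+4+1 = 6
  7+1 = 0 carry 1
  2+3+1 = 6
  7+2 = 1 carry 1
  1+0+1 = 2
  6+5 = 3 carry 1
  7+1+1 = 1 carry 1
  2+0+1 = 3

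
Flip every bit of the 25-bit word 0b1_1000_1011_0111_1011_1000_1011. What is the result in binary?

0b0011101001000010001110100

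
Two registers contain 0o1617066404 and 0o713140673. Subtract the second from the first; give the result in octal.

Subtract column by column in base 8:
  4-3 → 1
  0-7 → 1 (borrow)
  4-6-1 → 5 (borrow)
  6-0-1 → 5
  6-4 → 2
  0-1 → 7 (borrow)
  7-3-1 → 3
  1-1 → 0
  6-7 → 7 (borrow)
  1-0-1 → 0

0o703725511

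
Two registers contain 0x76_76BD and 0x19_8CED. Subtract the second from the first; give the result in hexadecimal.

0x5CE9D0

Subtract column by column in base 16:
  D-D → 0
  B-E → D (borrow)
  6-C-1 → 9 (borrow)
  7-8-1 → E (borrow)
  6-9-1 → C (borrow)
  7-1-1 → 5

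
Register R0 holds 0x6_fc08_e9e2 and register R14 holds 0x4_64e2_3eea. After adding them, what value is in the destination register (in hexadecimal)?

0xb60eb28cc

Add column by column in base 16, right to left:
  2+a = c
  e+e = c carry 1
  9+e+1 = 8 carry 1
  e+3+1 = 2 carry 1
  8+2+1 = b
  0+e = e
  c+4 = 0 carry 1
  f+6+1 = 6 carry 1
  6+4+1 = b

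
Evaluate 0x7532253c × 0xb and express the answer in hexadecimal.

0x509279994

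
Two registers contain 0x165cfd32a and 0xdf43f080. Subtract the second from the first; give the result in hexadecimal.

0x868be2aa

Subtract column by column in base 16:
  a-0 → a
  2-8 → a (borrow)
  3-0-1 → 2
  d-f → e (borrow)
  f-3-1 → b
  c-4 → 8
  5-f → 6 (borrow)
  6-d-1 → 8 (borrow)
  1-0-1 → 0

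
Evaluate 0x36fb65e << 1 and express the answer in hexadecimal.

1 bits is not a whole number of base-16 digits; in binary: 11011011111011011001011110 << 1 = 110110111110110110010111100.

0x6df6cbc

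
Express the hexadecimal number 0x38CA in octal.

Expand each hex digit to 4 bits: 3=0011 8=1000 C=1100 A=1010.
Group the bits in threes: 011 100 011 001 010 → 34312.

0o34312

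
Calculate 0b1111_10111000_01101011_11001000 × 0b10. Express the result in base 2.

0b11111011100001101011110010000

Multiply each base-2 digit by 2, carrying:
  0×2 = 0 → write 0
  0×2 = 0 → write 0
  0×2 = 0 → write 0
  1×2 = 2 → write 0 carry 1
  0×2+1 = 1 → write 1
  0×2 = 0 → write 0
  1×2 = 2 → write 0 carry 1
  1×2+1 = 3 → write 1 carry 1
  1×2+1 = 3 → write 1 carry 1
  1×2+1 = 3 → write 1 carry 1
  0×2+1 = 1 → write 1
  1×2 = 2 → write 0 carry 1
  0×2+1 = 1 → write 1
  1×2 = 2 → write 0 carry 1
  1×2+1 = 3 → write 1 carry 1
  0×2+1 = 1 → write 1
  0×2 = 0 → write 0
  0×2 = 0 → write 0
  0×2 = 0 → write 0
  1×2 = 2 → write 0 carry 1
  1×2+1 = 3 → write 1 carry 1
  1×2+1 = 3 → write 1 carry 1
  0×2+1 = 1 → write 1
  1×2 = 2 → write 0 carry 1
  1×2+1 = 3 → write 1 carry 1
  1×2+1 = 3 → write 1 carry 1
  1×2+1 = 3 → write 1 carry 1
  1×2+1 = 3 → write 1 carry 1
  remaining carry: 1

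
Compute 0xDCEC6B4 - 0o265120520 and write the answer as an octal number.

0o1276422544

0xDCEC6B4 = 0o1563543264 in octal.
Subtract column by column in base 8:
  4-0 → 4
  6-2 → 4
  2-5 → 5 (borrow)
  3-0-1 → 2
  4-2 → 2
  5-1 → 4
  3-5 → 6 (borrow)
  6-6-1 → 7 (borrow)
  5-2-1 → 2
  1-0 → 1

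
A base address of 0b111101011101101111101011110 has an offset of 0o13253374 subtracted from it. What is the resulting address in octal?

0b111101011101101111101011110 = 0o753557536 in octal.
Subtract column by column in base 8:
  6-4 → 2
  3-7 → 4 (borrow)
  5-3-1 → 1
  7-3 → 4
  5-5 → 0
  5-2 → 3
  3-3 → 0
  5-1 → 4
  7-0 → 7

0o740304142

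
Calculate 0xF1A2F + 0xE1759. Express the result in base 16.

Add column by column in base 16, right to left:
  F+9 = 8 carry 1
  2+5+1 = 8
  A+7 = 1 carry 1
  1+1+1 = 3
  F+E = D carry 1
  final carry 1

0x1D3188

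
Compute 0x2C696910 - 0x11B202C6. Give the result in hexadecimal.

0x1AB7664A

Subtract column by column in base 16:
  0-6 → A (borrow)
  1-C-1 → 4 (borrow)
  9-2-1 → 6
  6-0 → 6
  9-2 → 7
  6-B → B (borrow)
  C-1-1 → A
  2-1 → 1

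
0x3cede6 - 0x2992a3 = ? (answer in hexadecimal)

Subtract column by column in base 16:
  6-3 → 3
  e-a → 4
  d-2 → b
  e-9 → 5
  c-9 → 3
  3-2 → 1

0x135b43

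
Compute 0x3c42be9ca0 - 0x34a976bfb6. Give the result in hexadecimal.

Subtract column by column in base 16:
  0-6 → a (borrow)
  a-b-1 → e (borrow)
  c-f-1 → c (borrow)
  9-b-1 → d (borrow)
  e-6-1 → 7
  b-7 → 4
  2-9 → 9 (borrow)
  4-a-1 → 9 (borrow)
  c-4-1 → 7
  3-3 → 0

0x79947dcea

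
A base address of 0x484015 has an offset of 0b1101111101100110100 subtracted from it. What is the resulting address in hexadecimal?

0x4144E1

0b1101111101100110100 = 0x6FB34 in hexadecimal.
Subtract column by column in base 16:
  5-4 → 1
  1-3 → E (borrow)
  0-B-1 → 4 (borrow)
  4-F-1 → 4 (borrow)
  8-6-1 → 1
  4-0 → 4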